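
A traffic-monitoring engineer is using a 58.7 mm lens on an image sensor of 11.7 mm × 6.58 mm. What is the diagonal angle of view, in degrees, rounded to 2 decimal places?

Sensor diagonal = √(11.7² + 6.58²) = √180.1864 ≈ 13.4234 mm.
Angle of view α = 2·arctan(d/2f) with d = 13.4234 mm and f = 58.7 mm.
d/2f = 0.11434; arctan(0.11434) ≈ 6.5228°, so α ≈ 13.0456°.

13.05°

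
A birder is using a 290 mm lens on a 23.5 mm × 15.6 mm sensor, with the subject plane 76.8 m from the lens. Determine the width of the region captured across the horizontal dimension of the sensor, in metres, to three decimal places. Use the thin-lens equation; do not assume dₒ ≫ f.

6.200 m

dₒ: 76.8 m = 76800 mm.
Similar triangles through the lens centre give W/dₒ = w/dᵢ; with 1/f = 1/dₒ + 1/dᵢ this gives W = w·(dₒ − f)/f.
W = 23.5 mm × (76800 − 290) / 290 = 23.5 × 263.8276 ≈ 6199.948 mm = 6.19995 m.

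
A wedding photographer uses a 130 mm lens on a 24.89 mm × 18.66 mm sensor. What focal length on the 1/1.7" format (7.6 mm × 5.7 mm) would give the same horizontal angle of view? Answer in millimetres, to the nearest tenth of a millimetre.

Equal angle of view means equal width/f ratio, so f₂ = f₁ · (width₂/width₁) = 130 × 7.6/24.89.
f₂ = 130 × 0.30534 ≈ 39.695 mm.

39.7 mm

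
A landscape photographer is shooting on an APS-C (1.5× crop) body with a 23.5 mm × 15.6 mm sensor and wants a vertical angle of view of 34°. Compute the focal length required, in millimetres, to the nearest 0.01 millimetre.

From α = 2·arctan(h/2f) we get f = h / (2·tan(α/2)).
With h = 15.6 mm and α/2 = 17°, tan(α/2) ≈ 0.30573, so f ≈ 15.6 / 0.61146 ≈ 25.5127 mm.

25.51 mm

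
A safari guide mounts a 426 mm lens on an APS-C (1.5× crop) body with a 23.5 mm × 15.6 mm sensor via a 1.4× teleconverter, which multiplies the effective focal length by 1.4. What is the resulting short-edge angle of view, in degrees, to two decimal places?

Effective focal length f = 426 × 1.4 = 596.4 mm.
α = 2·arctan(15.6 / (2 × 596.4)) = 2·arctan(0.01308) ≈ 1.4986°.

1.50°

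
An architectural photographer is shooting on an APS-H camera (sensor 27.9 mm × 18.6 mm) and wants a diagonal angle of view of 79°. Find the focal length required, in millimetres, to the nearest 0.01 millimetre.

Sensor diagonal = √(27.9² + 18.6²) = √1124.3700 ≈ 33.5316 mm.
From α = 2·arctan(d/2f) we get f = d / (2·tan(α/2)).
With d = 33.5316 mm and α/2 = 39.5°, tan(α/2) ≈ 0.82434, so f ≈ 33.5316 / 1.64867 ≈ 20.3386 mm.

20.34 mm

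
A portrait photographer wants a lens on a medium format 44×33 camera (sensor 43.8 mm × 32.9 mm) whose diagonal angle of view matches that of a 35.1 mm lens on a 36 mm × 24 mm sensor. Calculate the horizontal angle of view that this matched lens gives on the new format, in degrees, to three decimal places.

Sensor diagonal = √(36² + 24²) = √1872.0000 ≈ 43.2666 mm.
Sensor diagonal = √(43.8² + 32.9²) = √3000.8500 ≈ 54.7800 mm.
Equal diagonal AOV ⇒ f₂ = f₁ · 54.7800/43.2666 = 35.1 × 1.26610 ≈ 44.4402 mm.
Horizontal AOV on the new format = 2·arctan(43.8 / (2 × 44.4402)) = 2·arctan(0.49280) ≈ 52.4679°.

52.468°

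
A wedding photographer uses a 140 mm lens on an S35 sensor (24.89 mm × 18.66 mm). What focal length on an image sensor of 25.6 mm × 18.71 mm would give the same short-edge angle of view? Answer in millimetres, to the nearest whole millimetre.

140 mm

Equal angle of view means equal height/f ratio, so f₂ = f₁ · (height₂/height₁) = 140 × 18.71/18.66.
f₂ = 140 × 1.00268 ≈ 140.375 mm.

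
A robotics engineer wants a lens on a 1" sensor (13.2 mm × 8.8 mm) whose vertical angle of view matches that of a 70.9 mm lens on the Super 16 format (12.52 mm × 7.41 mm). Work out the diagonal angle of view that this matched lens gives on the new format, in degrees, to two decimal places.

10.76°

Equal vertical AOV ⇒ f₂ = f₁ · 8.8/7.41 = 70.9 × 1.18758 ≈ 84.1997 mm.
Sensor diagonal = √(13.2² + 8.8²) = √251.6800 ≈ 15.8644 mm.
Diagonal AOV on the new format = 2·arctan(15.8644 / (2 × 84.1997)) = 2·arctan(0.09421) ≈ 10.7636°.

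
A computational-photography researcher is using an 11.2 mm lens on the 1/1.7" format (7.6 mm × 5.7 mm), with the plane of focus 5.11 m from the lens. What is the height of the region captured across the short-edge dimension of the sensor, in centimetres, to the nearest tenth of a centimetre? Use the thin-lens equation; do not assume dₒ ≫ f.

dₒ: 5.11 m = 5110 mm.
Similar triangles through the lens centre give W/dₒ = h/dᵢ; with 1/f = 1/dₒ + 1/dᵢ this gives W = h·(dₒ − f)/f.
W = 5.7 mm × (5110 − 11.2) / 11.2 = 5.7 × 455.2500 ≈ 2594.925 mm = 259.493 cm.

259.5 cm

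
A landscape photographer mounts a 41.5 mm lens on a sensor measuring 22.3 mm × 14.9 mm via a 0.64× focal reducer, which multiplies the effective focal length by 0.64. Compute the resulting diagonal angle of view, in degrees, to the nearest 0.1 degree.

Effective focal length f = 41.5 × 0.64 = 26.56 mm.
Sensor diagonal = √(22.3² + 14.9²) = √719.3000 ≈ 26.8198 mm.
α = 2·arctan(26.820 / (2 × 26.56)) = 2·arctan(0.50489) ≈ 53.5775°.

53.6°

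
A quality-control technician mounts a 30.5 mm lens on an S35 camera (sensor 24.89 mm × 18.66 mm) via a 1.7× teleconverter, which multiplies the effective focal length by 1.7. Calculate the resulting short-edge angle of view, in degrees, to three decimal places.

Effective focal length f = 30.5 × 1.7 = 51.85 mm.
α = 2·arctan(18.66 / (2 × 51.85)) = 2·arctan(0.17994) ≈ 20.4015°.

20.402°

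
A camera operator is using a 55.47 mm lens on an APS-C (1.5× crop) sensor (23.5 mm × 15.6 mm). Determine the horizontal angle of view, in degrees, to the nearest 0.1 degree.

23.9°

Angle of view α = 2·arctan(w/2f) with w = 23.5 mm and f = 55.47 mm.
w/2f = 0.21183; arctan(0.21183) ≈ 11.9600°, so α ≈ 23.9199°.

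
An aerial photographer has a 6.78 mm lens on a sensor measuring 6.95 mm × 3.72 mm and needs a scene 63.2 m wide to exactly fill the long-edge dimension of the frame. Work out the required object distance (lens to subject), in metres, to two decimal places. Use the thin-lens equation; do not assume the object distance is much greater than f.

W: 63.2 m = 63200 mm.
Magnification m = w/W = dᵢ/dₒ; combined with 1/f = 1/dₒ + 1/dᵢ this gives dₒ = f·(1 + W/w).
dₒ = 6.78 mm × (1 + 63200/6.95) = 6.78 × 9094.5252 ≈ 61660.881 mm = 61.6609 m.

61.66 m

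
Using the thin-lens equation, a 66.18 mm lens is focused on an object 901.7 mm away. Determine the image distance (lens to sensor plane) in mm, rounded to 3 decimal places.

71.422 mm

1/dᵢ = 1/f − 1/dₒ = 1/66.18 − 1/901.7 = 0.0140013 mm⁻¹.
dᵢ = 1/0.0140013 ≈ 71.4220 mm.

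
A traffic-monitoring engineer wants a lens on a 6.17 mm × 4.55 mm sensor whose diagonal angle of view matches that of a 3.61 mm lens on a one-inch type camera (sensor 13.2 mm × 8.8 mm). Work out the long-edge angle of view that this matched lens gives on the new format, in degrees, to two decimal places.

Sensor diagonal = √(13.2² + 8.8²) = √251.6800 ≈ 15.8644 mm.
Sensor diagonal = √(6.17² + 4.55²) = √58.7714 ≈ 7.6663 mm.
Equal diagonal AOV ⇒ f₂ = f₁ · 7.6663/15.8644 = 3.61 × 0.48324 ≈ 1.7445 mm.
Long-edge AOV on the new format = 2·arctan(6.17 / (2 × 1.7445)) = 2·arctan(1.76844) ≈ 121.0262°.

121.03°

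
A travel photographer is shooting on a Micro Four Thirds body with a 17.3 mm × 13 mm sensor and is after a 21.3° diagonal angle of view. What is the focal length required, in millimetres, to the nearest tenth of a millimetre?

Sensor diagonal = √(17.3² + 13²) = √468.2900 ≈ 21.6400 mm.
From α = 2·arctan(d/2f) we get f = d / (2·tan(α/2)).
With d = 21.6400 mm and α/2 = 10.65°, tan(α/2) ≈ 0.18805, so f ≈ 21.6400 / 0.37610 ≈ 57.5384 mm.

57.5 mm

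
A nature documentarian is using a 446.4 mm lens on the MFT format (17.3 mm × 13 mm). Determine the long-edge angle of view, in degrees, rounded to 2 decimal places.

2.22°

Angle of view α = 2·arctan(w/2f) with w = 17.3 mm and f = 446.4 mm.
w/2f = 0.01938; arctan(0.01938) ≈ 1.1101°, so α ≈ 2.2202°.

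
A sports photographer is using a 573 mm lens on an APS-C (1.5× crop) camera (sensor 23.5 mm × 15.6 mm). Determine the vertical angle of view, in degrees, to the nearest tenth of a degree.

1.6°

Angle of view α = 2·arctan(h/2f) with h = 15.6 mm and f = 573 mm.
h/2f = 0.01361; arctan(0.01361) ≈ 0.7799°, so α ≈ 1.5598°.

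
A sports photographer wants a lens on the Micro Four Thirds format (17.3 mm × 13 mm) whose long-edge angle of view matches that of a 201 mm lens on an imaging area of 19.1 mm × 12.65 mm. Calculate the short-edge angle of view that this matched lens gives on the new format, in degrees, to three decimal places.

4.090°

Equal long-edge AOV ⇒ f₂ = f₁ · 17.3/19.1 = 201 × 0.90576 ≈ 182.0576 mm.
Short-edge AOV on the new format = 2·arctan(13 / (2 × 182.0576)) = 2·arctan(0.03570) ≈ 4.0895°.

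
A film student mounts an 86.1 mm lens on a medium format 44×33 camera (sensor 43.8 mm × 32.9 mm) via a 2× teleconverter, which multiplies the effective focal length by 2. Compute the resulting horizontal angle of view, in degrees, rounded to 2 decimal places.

14.50°

Effective focal length f = 86.1 × 2 = 172.2 mm.
α = 2·arctan(43.8 / (2 × 172.2)) = 2·arctan(0.12718) ≈ 14.4957°.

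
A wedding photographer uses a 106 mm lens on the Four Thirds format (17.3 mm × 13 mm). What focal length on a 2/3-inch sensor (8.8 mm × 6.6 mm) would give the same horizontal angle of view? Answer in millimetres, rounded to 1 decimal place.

53.9 mm

Equal angle of view means equal width/f ratio, so f₂ = f₁ · (width₂/width₁) = 106 × 8.8/17.3.
f₂ = 106 × 0.50867 ≈ 53.919 mm.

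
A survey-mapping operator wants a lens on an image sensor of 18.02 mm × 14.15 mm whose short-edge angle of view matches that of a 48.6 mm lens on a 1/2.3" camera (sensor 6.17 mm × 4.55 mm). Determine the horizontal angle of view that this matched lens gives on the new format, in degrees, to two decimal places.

Equal short-edge AOV ⇒ f₂ = f₁ · 14.15/4.55 = 48.6 × 3.10989 ≈ 151.1407 mm.
Horizontal AOV on the new format = 2·arctan(18.02 / (2 × 151.1407)) = 2·arctan(0.05961) ≈ 6.8231°.

6.82°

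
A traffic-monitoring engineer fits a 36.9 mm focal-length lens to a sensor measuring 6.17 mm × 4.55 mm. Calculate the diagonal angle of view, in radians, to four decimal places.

0.2070 rad

Sensor diagonal = √(6.17² + 4.55²) = √58.7714 ≈ 7.6663 mm.
Angle of view α = 2·arctan(d/2f) with d = 7.6663 mm and f = 36.9 mm.
d/2f = 0.10388; arctan(0.10388) ≈ 0.1035 rad, so α ≈ 0.2070 rad.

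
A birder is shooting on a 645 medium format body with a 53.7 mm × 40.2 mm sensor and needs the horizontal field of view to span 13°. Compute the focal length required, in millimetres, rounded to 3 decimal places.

235.659 mm

From α = 2·arctan(w/2f) we get f = w / (2·tan(α/2)).
With w = 53.7 mm and α/2 = 6.5°, tan(α/2) ≈ 0.11394, so f ≈ 53.7 / 0.22787 ≈ 235.6594 mm.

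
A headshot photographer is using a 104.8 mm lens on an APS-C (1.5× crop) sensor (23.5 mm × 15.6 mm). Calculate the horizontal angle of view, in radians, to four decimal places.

0.2233 rad

Angle of view α = 2·arctan(w/2f) with w = 23.5 mm and f = 104.8 mm.
w/2f = 0.11212; arctan(0.11212) ≈ 0.1117 rad, so α ≈ 0.2233 rad.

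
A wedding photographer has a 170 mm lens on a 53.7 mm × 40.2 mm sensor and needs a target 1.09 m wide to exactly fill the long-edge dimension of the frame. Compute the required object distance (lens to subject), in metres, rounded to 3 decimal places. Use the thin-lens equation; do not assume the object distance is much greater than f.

3.621 m

W: 1.09 m = 1090 mm.
Magnification m = w/W = dᵢ/dₒ; combined with 1/f = 1/dₒ + 1/dᵢ this gives dₒ = f·(1 + W/w).
dₒ = 170 mm × (1 + 1090/53.7) = 170 × 21.2980 ≈ 3620.652 mm = 3.62065 m.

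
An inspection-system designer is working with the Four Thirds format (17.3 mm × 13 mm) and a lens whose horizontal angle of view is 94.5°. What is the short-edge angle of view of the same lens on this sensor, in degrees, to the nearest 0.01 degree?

78.22°

From the horizontal AOV: f = 17.3 / (2·tan(47.25°)) = 17.3 / 2.16359 ≈ 7.9960 mm.
Short-edge AOV = 2·arctan(13 / (2 × 7.9960)) = 2·arctan(0.81291) ≈ 78.2159°.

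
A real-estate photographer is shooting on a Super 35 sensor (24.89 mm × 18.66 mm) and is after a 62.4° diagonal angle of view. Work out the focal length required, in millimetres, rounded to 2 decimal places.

Sensor diagonal = √(24.89² + 18.66²) = √967.7077 ≈ 31.1080 mm.
From α = 2·arctan(d/2f) we get f = d / (2·tan(α/2)).
With d = 31.1080 mm and α/2 = 31.2°, tan(α/2) ≈ 0.60562, so f ≈ 31.1080 / 1.21124 ≈ 25.6827 mm.

25.68 mm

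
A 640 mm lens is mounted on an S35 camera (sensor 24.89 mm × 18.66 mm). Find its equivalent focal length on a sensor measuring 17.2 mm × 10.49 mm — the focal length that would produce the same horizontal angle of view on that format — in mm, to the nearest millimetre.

442 mm

Equal angle of view means equal width/f ratio, so f₂ = f₁ · (width₂/width₁) = 640 × 17.2/24.89.
f₂ = 640 × 0.69104 ≈ 442.266 mm.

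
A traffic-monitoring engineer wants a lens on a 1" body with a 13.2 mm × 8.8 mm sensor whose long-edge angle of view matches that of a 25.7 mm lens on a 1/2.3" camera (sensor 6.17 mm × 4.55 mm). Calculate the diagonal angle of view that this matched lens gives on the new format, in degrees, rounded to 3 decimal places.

16.419°

Equal long-edge AOV ⇒ f₂ = f₁ · 13.2/6.17 = 25.7 × 2.13938 ≈ 54.9822 mm.
Sensor diagonal = √(13.2² + 8.8²) = √251.6800 ≈ 15.8644 mm.
Diagonal AOV on the new format = 2·arctan(15.8644 / (2 × 54.9822)) = 2·arctan(0.14427) ≈ 16.4187°.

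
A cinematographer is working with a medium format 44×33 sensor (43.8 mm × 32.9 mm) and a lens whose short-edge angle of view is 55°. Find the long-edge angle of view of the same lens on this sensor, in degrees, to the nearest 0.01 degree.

From the short-edge AOV: f = 32.9 / (2·tan(27.5°)) = 32.9 / 1.04113 ≈ 31.6002 mm.
Long-edge AOV = 2·arctan(43.8 / (2 × 31.6002)) = 2·arctan(0.69303) ≈ 69.4466°.

69.45°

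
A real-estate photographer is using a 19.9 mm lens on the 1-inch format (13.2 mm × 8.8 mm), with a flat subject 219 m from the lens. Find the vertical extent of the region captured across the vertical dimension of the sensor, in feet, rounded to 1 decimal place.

dₒ: 219 m = 219000 mm.
Similar triangles through the lens centre give W/dₒ = h/dᵢ; with 1/f = 1/dₒ + 1/dᵢ this gives W = h·(dₒ − f)/f.
W = 8.8 mm × (219000 − 19.9) / 19.9 = 8.8 × 11004.0251 ≈ 96835.421 mm = 96835.421/304.8 ft = 317.702 ft.

317.7 ft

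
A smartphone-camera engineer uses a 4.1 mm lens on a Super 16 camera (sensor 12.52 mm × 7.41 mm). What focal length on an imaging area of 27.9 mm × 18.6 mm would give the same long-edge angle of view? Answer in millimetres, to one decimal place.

9.1 mm

Equal angle of view means equal width/f ratio, so f₂ = f₁ · (width₂/width₁) = 4.1 × 27.9/12.52.
f₂ = 4.1 × 2.22843 ≈ 9.137 mm.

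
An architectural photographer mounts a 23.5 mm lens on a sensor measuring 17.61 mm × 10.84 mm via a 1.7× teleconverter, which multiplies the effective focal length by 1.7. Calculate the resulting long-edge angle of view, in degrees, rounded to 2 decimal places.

24.86°

Effective focal length f = 23.5 × 1.7 = 39.95 mm.
α = 2·arctan(17.61 / (2 × 39.95)) = 2·arctan(0.22040) ≈ 24.8586°.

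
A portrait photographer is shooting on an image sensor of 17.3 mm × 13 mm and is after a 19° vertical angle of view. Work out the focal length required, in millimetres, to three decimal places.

38.842 mm

From α = 2·arctan(h/2f) we get f = h / (2·tan(α/2)).
With h = 13 mm and α/2 = 9.5°, tan(α/2) ≈ 0.16734, so f ≈ 13 / 0.33469 ≈ 38.8425 mm.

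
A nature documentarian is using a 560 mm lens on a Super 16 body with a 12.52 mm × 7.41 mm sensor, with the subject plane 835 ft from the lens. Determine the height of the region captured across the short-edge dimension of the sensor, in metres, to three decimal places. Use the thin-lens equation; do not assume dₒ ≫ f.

3.360 m

dₒ: 835 ft × 304.8 mm/ft = 254507.99 mm.
Similar triangles through the lens centre give W/dₒ = h/dᵢ; with 1/f = 1/dₒ + 1/dᵢ this gives W = h·(dₒ − f)/f.
W = 7.41 mm × (254508 − 560) / 560 = 7.41 × 453.4786 ≈ 3360.276 mm = 3.36028 m.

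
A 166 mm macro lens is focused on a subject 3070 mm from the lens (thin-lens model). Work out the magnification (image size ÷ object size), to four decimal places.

0.0572×

Thin lens: 1/f = 1/dₒ + 1/dᵢ → 1/dᵢ = 1/166 − 1/3070 = 0.0056984 mm⁻¹, so dᵢ ≈ 175.4890 mm.
Magnification m = dᵢ/dₒ = 175.4890/3070 ≈ 0.05716.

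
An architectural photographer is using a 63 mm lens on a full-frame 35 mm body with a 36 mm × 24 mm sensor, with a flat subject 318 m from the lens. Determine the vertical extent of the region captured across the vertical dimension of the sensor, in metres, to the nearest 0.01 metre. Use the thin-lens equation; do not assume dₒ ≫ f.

dₒ: 318 m = 318000 mm.
Similar triangles through the lens centre give W/dₒ = h/dᵢ; with 1/f = 1/dₒ + 1/dᵢ this gives W = h·(dₒ − f)/f.
W = 24 mm × (318000 − 63) / 63 = 24 × 5046.6190 ≈ 121118.857 mm = 121.119 m.

121.12 m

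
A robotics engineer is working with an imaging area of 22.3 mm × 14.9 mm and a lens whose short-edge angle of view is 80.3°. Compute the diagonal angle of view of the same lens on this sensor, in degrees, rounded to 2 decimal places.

From the short-edge AOV: f = 14.9 / (2·tan(40.15°)) = 14.9 / 1.68714 ≈ 8.8315 mm.
Sensor diagonal = √(22.3² + 14.9²) = √719.3000 ≈ 26.8198 mm.
Diagonal AOV = 2·arctan(26.8198 / (2 × 8.8315)) = 2·arctan(1.51841) ≈ 113.2637°.

113.26°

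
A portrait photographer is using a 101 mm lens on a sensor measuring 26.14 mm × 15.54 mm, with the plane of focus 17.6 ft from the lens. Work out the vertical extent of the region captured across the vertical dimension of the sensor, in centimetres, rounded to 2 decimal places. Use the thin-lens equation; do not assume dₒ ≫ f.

dₒ: 17.6 ft × 304.8 mm/ft = 5364.48 mm.
Similar triangles through the lens centre give W/dₒ = h/dᵢ; with 1/f = 1/dₒ + 1/dᵢ this gives W = h·(dₒ − f)/f.
W = 15.54 mm × (5364.48 − 101) / 101 = 15.54 × 52.1137 ≈ 809.846 mm = 80.9846 cm.

80.98 cm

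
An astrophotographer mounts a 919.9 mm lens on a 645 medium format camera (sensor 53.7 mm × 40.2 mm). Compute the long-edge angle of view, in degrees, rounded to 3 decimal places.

3.344°

Angle of view α = 2·arctan(w/2f) with w = 53.7 mm and f = 919.9 mm.
w/2f = 0.02919; arctan(0.02919) ≈ 1.6719°, so α ≈ 3.3437°.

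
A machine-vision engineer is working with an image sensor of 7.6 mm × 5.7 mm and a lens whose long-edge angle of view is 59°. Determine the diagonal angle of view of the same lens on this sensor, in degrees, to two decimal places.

From the long-edge AOV: f = 7.6 / (2·tan(29.5°)) = 7.6 / 1.13155 ≈ 6.7165 mm.
Sensor diagonal = √(7.6² + 5.7²) = √90.2500 ≈ 9.5000 mm.
Diagonal AOV = 2·arctan(9.5000 / (2 × 6.7165)) = 2·arctan(0.70722) ≈ 70.5371°.

70.54°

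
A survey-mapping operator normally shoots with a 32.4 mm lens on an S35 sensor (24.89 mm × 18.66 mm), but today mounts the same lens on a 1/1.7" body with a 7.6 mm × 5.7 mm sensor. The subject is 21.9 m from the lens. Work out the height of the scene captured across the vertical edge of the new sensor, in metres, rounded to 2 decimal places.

3.85 m

The focal length stays 32.4 mm; the relevant sensor dimension is now h = 5.7 mm. Object distance dₒ = 21.9 m = 21900 mm.
Thin-lens field height W = h·(dₒ − f)/f = 5.7 × (21900 − 32.4)/32.4 ≈ 3847.078 mm = 3.84708 m.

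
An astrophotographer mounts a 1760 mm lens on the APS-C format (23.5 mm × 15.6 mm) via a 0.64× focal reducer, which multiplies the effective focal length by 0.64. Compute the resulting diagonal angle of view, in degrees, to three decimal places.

Effective focal length f = 1760 × 0.64 = 1126.4 mm.
Sensor diagonal = √(23.5² + 15.6²) = √795.6100 ≈ 28.2066 mm.
α = 2·arctan(28.207 / (2 × 1126.4)) = 2·arctan(0.01252) ≈ 1.4347°.

1.435°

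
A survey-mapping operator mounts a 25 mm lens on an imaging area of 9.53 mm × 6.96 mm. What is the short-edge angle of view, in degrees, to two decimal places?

Angle of view α = 2·arctan(h/2f) with h = 6.96 mm and f = 25 mm.
h/2f = 0.13920; arctan(0.13920) ≈ 7.9246°, so α ≈ 15.8493°.

15.85°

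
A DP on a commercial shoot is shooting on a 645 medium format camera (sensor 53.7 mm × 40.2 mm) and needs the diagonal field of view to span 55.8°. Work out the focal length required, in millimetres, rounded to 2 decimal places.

Sensor diagonal = √(53.7² + 40.2²) = √4499.7300 ≈ 67.0800 mm.
From α = 2·arctan(d/2f) we get f = d / (2·tan(α/2)).
With d = 67.0800 mm and α/2 = 27.9°, tan(α/2) ≈ 0.52947, so f ≈ 67.0800 / 1.05895 ≈ 63.3461 mm.

63.35 mm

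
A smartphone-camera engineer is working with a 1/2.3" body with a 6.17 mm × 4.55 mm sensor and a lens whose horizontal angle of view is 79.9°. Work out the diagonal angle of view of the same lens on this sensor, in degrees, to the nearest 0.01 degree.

92.29°

From the horizontal AOV: f = 6.17 / (2·tan(39.95°)) = 6.17 / 1.67523 ≈ 3.6831 mm.
Sensor diagonal = √(6.17² + 4.55²) = √58.7714 ≈ 7.6663 mm.
Diagonal AOV = 2·arctan(7.6663 / (2 × 3.6831)) = 2·arctan(1.04074) ≈ 92.2872°.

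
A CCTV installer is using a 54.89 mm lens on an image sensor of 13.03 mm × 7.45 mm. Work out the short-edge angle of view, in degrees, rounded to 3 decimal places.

7.765°

Angle of view α = 2·arctan(h/2f) with h = 7.45 mm and f = 54.89 mm.
h/2f = 0.06786; arctan(0.06786) ≈ 3.8823°, so α ≈ 7.7646°.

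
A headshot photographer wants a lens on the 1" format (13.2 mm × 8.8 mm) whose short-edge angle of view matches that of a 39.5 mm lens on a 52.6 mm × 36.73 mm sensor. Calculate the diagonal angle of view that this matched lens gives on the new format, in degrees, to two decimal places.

79.94°

Equal short-edge AOV ⇒ f₂ = f₁ · 8.8/36.73 = 39.5 × 0.23959 ≈ 9.4637 mm.
Sensor diagonal = √(13.2² + 8.8²) = √251.6800 ≈ 15.8644 mm.
Diagonal AOV on the new format = 2·arctan(15.8644 / (2 × 9.4637)) = 2·arctan(0.83818) ≈ 79.9379°.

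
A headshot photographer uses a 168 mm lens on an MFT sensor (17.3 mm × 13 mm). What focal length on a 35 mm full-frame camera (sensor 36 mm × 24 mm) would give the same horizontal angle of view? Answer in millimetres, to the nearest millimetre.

350 mm

Equal angle of view means equal width/f ratio, so f₂ = f₁ · (width₂/width₁) = 168 × 36/17.3.
f₂ = 168 × 2.08092 ≈ 349.595 mm.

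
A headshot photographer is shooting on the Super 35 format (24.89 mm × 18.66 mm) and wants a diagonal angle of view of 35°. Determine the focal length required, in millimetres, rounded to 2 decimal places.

Sensor diagonal = √(24.89² + 18.66²) = √967.7077 ≈ 31.1080 mm.
From α = 2·arctan(d/2f) we get f = d / (2·tan(α/2)).
With d = 31.1080 mm and α/2 = 17.5°, tan(α/2) ≈ 0.31530, so f ≈ 31.1080 / 0.63060 ≈ 49.3310 mm.

49.33 mm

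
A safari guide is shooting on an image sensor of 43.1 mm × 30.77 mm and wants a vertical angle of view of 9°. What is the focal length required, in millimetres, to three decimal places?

195.485 mm

From α = 2·arctan(h/2f) we get f = h / (2·tan(α/2)).
With h = 30.77 mm and α/2 = 4.5°, tan(α/2) ≈ 0.07870, so f ≈ 30.77 / 0.15740 ≈ 195.4850 mm.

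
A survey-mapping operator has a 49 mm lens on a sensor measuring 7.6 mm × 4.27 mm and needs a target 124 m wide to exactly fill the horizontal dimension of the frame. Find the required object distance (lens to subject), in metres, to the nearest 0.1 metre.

W: 124 m = 124000 mm.
Magnification m = w/W = dᵢ/dₒ; combined with 1/f = 1/dₒ + 1/dᵢ this gives dₒ = f·(1 + W/w).
dₒ = 49 mm × (1 + 124000/7.6) = 49 × 16316.7895 ≈ 799522.684 mm = 799.523 m.

799.5 m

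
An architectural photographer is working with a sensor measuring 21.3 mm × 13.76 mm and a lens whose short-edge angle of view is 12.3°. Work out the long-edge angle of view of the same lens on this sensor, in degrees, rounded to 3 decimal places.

18.939°

From the short-edge AOV: f = 13.76 / (2·tan(6.15°)) = 13.76 / 0.21550 ≈ 63.8504 mm.
Long-edge AOV = 2·arctan(21.3 / (2 × 63.8504)) = 2·arctan(0.16680) ≈ 18.9391°.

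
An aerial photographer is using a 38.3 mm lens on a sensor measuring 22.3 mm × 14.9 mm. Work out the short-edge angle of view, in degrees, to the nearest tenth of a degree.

Angle of view α = 2·arctan(h/2f) with h = 14.9 mm and f = 38.3 mm.
h/2f = 0.19452; arctan(0.19452) ≈ 11.0075°, so α ≈ 22.0151°.

22.0°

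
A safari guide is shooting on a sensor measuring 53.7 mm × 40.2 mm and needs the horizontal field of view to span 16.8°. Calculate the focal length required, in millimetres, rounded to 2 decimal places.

181.83 mm

From α = 2·arctan(w/2f) we get f = w / (2·tan(α/2)).
With w = 53.7 mm and α/2 = 8.4°, tan(α/2) ≈ 0.14767, so f ≈ 53.7 / 0.29533 ≈ 181.8278 mm.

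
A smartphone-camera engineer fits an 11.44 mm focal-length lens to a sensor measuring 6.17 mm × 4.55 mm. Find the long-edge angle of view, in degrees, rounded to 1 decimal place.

30.2°

Angle of view α = 2·arctan(w/2f) with w = 6.17 mm and f = 11.44 mm.
w/2f = 0.26967; arctan(0.26967) ≈ 15.0918°, so α ≈ 30.1837°.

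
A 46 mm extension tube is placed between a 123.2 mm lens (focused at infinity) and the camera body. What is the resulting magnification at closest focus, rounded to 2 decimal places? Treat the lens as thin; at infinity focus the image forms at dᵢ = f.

The tube moves the image plane from f to f + e, so dᵢ = 123.2 + 46 = 169.2 mm. Focus is achieved when 1/f = 1/dₒ + 1/dᵢ, giving dₒ = 1/(1/f − 1/(f+e)).
Magnification m = dᵢ/dₒ = (f+e)·(1/f − 1/(f+e)) = e/f = 46/123.2 ≈ 0.3734.

0.37×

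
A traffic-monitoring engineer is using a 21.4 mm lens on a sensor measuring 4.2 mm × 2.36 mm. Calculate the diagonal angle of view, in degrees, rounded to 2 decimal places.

12.84°

Sensor diagonal = √(4.2² + 2.36²) = √23.2096 ≈ 4.8176 mm.
Angle of view α = 2·arctan(d/2f) with d = 4.8176 mm and f = 21.4 mm.
d/2f = 0.11256; arctan(0.11256) ≈ 6.4223°, so α ≈ 12.8445°.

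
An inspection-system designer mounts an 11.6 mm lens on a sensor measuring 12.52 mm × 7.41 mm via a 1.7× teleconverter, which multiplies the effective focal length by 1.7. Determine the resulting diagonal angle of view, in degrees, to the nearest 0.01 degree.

Effective focal length f = 11.6 × 1.7 = 19.72 mm.
Sensor diagonal = √(12.52² + 7.41²) = √211.6585 ≈ 14.5485 mm.
α = 2·arctan(14.548 / (2 × 19.72)) = 2·arctan(0.36888) ≈ 40.4957°.

40.50°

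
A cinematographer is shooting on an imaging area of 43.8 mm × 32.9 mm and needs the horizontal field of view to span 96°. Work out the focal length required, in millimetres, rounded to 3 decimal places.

19.719 mm

From α = 2·arctan(w/2f) we get f = w / (2·tan(α/2)).
With w = 43.8 mm and α/2 = 48°, tan(α/2) ≈ 1.11061, so f ≈ 43.8 / 2.22123 ≈ 19.7188 mm.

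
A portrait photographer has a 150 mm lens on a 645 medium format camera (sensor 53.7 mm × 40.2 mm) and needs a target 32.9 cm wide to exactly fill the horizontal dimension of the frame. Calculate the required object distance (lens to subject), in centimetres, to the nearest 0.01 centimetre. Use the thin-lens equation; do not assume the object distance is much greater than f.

W: 32.9 cm = 329 mm.
Magnification m = w/W = dᵢ/dₒ; combined with 1/f = 1/dₒ + 1/dᵢ this gives dₒ = f·(1 + W/w).
dₒ = 150 mm × (1 + 329/53.7) = 150 × 7.1266 ≈ 1068.994 mm = 106.899 cm.

106.90 cm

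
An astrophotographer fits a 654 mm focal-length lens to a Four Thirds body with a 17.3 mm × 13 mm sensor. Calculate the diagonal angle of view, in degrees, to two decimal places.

1.90°

Sensor diagonal = √(17.3² + 13²) = √468.2900 ≈ 21.6400 mm.
Angle of view α = 2·arctan(d/2f) with d = 21.6400 mm and f = 654 mm.
d/2f = 0.01654; arctan(0.01654) ≈ 0.9478°, so α ≈ 1.8957°.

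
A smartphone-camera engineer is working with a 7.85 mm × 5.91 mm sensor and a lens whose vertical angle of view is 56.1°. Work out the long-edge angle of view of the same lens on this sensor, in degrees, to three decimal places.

From the vertical AOV: f = 5.91 / (2·tan(28.05°)) = 5.91 / 1.06566 ≈ 5.5459 mm.
Long-edge AOV = 2·arctan(7.85 / (2 × 5.5459)) = 2·arctan(0.70773) ≈ 70.5767°.

70.577°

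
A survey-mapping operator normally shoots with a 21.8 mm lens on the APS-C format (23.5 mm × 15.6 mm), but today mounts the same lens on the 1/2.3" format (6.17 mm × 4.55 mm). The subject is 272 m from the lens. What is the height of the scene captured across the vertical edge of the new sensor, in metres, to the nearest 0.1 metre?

56.8 m

The focal length stays 21.8 mm; the relevant sensor dimension is now h = 4.55 mm. Object distance dₒ = 272 m = 272000 mm.
Thin-lens field height W = h·(dₒ − f)/f = 4.55 × (272000 − 21.8)/21.8 ≈ 56766.092 mm = 56.7661 m.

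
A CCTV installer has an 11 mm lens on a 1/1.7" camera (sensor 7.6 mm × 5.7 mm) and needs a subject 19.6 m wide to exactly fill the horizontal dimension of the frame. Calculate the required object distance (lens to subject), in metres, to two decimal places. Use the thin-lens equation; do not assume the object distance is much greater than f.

28.38 m

W: 19.6 m = 19600 mm.
Magnification m = w/W = dᵢ/dₒ; combined with 1/f = 1/dₒ + 1/dᵢ this gives dₒ = f·(1 + W/w).
dₒ = 11 mm × (1 + 19600/7.6) = 11 × 2579.9474 ≈ 28379.421 mm = 28.3794 m.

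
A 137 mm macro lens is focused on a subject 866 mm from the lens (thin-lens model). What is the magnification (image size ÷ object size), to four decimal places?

0.1879×

Thin lens: 1/f = 1/dₒ + 1/dᵢ → 1/dᵢ = 1/137 − 1/866 = 0.0061445 mm⁻¹, so dᵢ ≈ 162.7462 mm.
Magnification m = dᵢ/dₒ = 162.7462/866 ≈ 0.18793.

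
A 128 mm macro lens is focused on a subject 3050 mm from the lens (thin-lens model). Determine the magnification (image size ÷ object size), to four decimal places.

Thin lens: 1/f = 1/dₒ + 1/dᵢ → 1/dᵢ = 1/128 − 1/3050 = 0.0074846 mm⁻¹, so dᵢ ≈ 133.6071 mm.
Magnification m = dᵢ/dₒ = 133.6071/3050 ≈ 0.04381.

0.0438×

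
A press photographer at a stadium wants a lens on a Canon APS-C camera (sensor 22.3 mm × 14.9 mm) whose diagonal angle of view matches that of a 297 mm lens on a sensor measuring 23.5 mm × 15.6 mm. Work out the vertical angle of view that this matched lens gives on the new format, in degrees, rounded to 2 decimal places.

Sensor diagonal = √(23.5² + 15.6²) = √795.6100 ≈ 28.2066 mm.
Sensor diagonal = √(22.3² + 14.9²) = √719.3000 ≈ 26.8198 mm.
Equal diagonal AOV ⇒ f₂ = f₁ · 26.8198/28.2066 = 297 × 0.95083 ≈ 282.3978 mm.
Vertical AOV on the new format = 2·arctan(14.9 / (2 × 282.3978)) = 2·arctan(0.02638) ≈ 3.0224°.

3.02°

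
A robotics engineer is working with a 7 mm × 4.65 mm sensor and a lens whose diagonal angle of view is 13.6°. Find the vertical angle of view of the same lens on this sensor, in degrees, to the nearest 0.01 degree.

Sensor diagonal = √(7² + 4.65²) = √70.6225 ≈ 8.4037 mm.
From the diagonal AOV: f = 8.4037 / (2·tan(6.8°)) = 8.4037 / 0.23849 ≈ 35.2379 mm.
Vertical AOV = 2·arctan(4.65 / (2 × 35.2379)) = 2·arctan(0.06598) ≈ 7.5498°.

7.55°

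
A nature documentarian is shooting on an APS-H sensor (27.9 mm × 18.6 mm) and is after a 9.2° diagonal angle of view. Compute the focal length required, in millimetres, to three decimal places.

208.379 mm

Sensor diagonal = √(27.9² + 18.6²) = √1124.3700 ≈ 33.5316 mm.
From α = 2·arctan(d/2f) we get f = d / (2·tan(α/2)).
With d = 33.5316 mm and α/2 = 4.6°, tan(α/2) ≈ 0.08046, so f ≈ 33.5316 / 0.16092 ≈ 208.3795 mm.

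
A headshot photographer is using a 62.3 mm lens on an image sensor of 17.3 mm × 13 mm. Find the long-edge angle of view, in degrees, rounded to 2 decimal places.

15.81°

Angle of view α = 2·arctan(w/2f) with w = 17.3 mm and f = 62.3 mm.
w/2f = 0.13884; arctan(0.13884) ≈ 7.9047°, so α ≈ 15.8093°.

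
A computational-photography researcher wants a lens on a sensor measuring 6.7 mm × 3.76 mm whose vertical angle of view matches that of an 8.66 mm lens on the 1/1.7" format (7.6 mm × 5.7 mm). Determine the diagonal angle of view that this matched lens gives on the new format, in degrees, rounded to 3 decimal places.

Equal vertical AOV ⇒ f₂ = f₁ · 3.76/5.7 = 8.66 × 0.65965 ≈ 5.7126 mm.
Sensor diagonal = √(6.7² + 3.76²) = √59.0276 ≈ 7.6829 mm.
Diagonal AOV on the new format = 2·arctan(7.6829 / (2 × 5.7126)) = 2·arctan(0.67246) ≈ 67.8385°.

67.839°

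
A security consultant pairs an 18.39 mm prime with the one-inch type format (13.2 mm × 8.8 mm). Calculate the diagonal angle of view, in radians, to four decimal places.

Sensor diagonal = √(13.2² + 8.8²) = √251.6800 ≈ 15.8644 mm.
Angle of view α = 2·arctan(d/2f) with d = 15.8644 mm and f = 18.39 mm.
d/2f = 0.43133; arctan(0.43133) ≈ 0.4072 rad, so α ≈ 0.8144 rad.

0.8144 rad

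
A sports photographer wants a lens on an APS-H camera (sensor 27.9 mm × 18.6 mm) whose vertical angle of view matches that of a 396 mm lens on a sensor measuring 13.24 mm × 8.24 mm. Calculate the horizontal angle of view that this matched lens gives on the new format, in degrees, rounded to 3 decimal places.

Equal vertical AOV ⇒ f₂ = f₁ · 18.6/8.24 = 396 × 2.25728 ≈ 893.8835 mm.
Horizontal AOV on the new format = 2·arctan(27.9 / (2 × 893.8835)) = 2·arctan(0.01561) ≈ 1.7882°.

1.788°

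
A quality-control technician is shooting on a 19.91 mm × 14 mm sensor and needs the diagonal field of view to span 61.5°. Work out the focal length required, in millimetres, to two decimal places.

Sensor diagonal = √(19.91² + 14²) = √592.4081 ≈ 24.3394 mm.
From α = 2·arctan(d/2f) we get f = d / (2·tan(α/2)).
With d = 24.3394 mm and α/2 = 30.75°, tan(α/2) ≈ 0.59494, so f ≈ 24.3394 / 1.18987 ≈ 20.4555 mm.

20.46 mm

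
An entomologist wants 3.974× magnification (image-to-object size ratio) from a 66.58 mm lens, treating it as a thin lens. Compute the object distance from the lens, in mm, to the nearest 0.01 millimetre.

83.33 mm

With m = dᵢ/dₒ and 1/f = 1/dₒ + 1/dᵢ, substituting dᵢ = m·dₒ gives 1/f = (1 + 1/m)/dₒ, hence dₒ = f·(1 + 1/m).
dₒ = 66.58 × (1 + 1/3.974) = 66.58 × 1.25164 ≈ 83.334 mm.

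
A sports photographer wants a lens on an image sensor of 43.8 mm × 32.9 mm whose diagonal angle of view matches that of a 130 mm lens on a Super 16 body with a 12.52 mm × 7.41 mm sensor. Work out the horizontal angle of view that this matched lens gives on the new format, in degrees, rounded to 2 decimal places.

5.12°

Sensor diagonal = √(12.52² + 7.41²) = √211.6585 ≈ 14.5485 mm.
Sensor diagonal = √(43.8² + 32.9²) = √3000.8500 ≈ 54.7800 mm.
Equal diagonal AOV ⇒ f₂ = f₁ · 54.7800/14.5485 = 130 × 3.76534 ≈ 489.4943 mm.
Horizontal AOV on the new format = 2·arctan(43.8 / (2 × 489.4943)) = 2·arctan(0.04474) ≈ 5.1234°.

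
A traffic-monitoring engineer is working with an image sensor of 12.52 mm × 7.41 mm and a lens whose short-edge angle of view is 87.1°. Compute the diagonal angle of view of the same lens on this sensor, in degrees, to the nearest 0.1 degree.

123.6°

From the short-edge AOV: f = 7.41 / (2·tan(43.55°)) = 7.41 / 1.90125 ≈ 3.8974 mm.
Sensor diagonal = √(12.52² + 7.41²) = √211.6585 ≈ 14.5485 mm.
Diagonal AOV = 2·arctan(14.5485 / (2 × 3.8974)) = 2·arctan(1.86642) ≈ 123.6364°.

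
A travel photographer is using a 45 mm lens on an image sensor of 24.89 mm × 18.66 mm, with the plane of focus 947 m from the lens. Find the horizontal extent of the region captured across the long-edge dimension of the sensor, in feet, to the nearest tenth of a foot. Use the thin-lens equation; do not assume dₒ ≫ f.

dₒ: 947 m = 947000 mm.
Similar triangles through the lens centre give W/dₒ = w/dᵢ; with 1/f = 1/dₒ + 1/dᵢ this gives W = w·(dₒ − f)/f.
W = 24.89 mm × (947000 − 45) / 45 = 24.89 × 21043.4444 ≈ 523771.332 mm = 523771.332/304.8 ft = 1718.41 ft.

1718.4 ft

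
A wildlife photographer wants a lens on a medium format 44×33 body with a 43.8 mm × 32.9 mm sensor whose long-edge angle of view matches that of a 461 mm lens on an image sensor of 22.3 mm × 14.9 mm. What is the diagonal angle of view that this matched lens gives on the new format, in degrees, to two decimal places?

3.47°

Equal long-edge AOV ⇒ f₂ = f₁ · 43.8/22.3 = 461 × 1.96413 ≈ 905.4619 mm.
Sensor diagonal = √(43.8² + 32.9²) = √3000.8500 ≈ 54.7800 mm.
Diagonal AOV on the new format = 2·arctan(54.7800 / (2 × 905.4619)) = 2·arctan(0.03025) ≈ 3.4653°.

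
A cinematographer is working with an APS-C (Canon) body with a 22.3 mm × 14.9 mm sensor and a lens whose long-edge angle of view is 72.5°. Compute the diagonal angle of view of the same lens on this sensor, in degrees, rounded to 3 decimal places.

From the long-edge AOV: f = 22.3 / (2·tan(36.25°)) = 22.3 / 1.46646 ≈ 15.2067 mm.
Sensor diagonal = √(22.3² + 14.9²) = √719.3000 ≈ 26.8198 mm.
Diagonal AOV = 2·arctan(26.8198 / (2 × 15.2067)) = 2·arctan(0.88184) ≈ 82.8144°.

82.814°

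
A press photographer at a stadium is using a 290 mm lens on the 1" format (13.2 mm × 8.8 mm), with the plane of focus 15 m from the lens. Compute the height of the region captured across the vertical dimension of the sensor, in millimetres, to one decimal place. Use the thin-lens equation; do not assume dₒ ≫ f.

446.4 mm

dₒ: 15 m = 15000 mm.
Similar triangles through the lens centre give W/dₒ = h/dᵢ; with 1/f = 1/dₒ + 1/dᵢ this gives W = h·(dₒ − f)/f.
W = 8.8 mm × (15000 − 290) / 290 = 8.8 × 50.7241 ≈ 446.372 mm.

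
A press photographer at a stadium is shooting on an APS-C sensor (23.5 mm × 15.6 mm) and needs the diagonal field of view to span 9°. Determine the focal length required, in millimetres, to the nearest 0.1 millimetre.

179.2 mm

Sensor diagonal = √(23.5² + 15.6²) = √795.6100 ≈ 28.2066 mm.
From α = 2·arctan(d/2f) we get f = d / (2·tan(α/2)).
With d = 28.2066 mm and α/2 = 4.5°, tan(α/2) ≈ 0.07870, so f ≈ 28.2066 / 0.15740 ≈ 179.1992 mm.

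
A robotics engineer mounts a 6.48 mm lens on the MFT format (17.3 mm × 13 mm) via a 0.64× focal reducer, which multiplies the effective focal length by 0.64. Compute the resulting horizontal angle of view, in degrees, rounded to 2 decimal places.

Effective focal length f = 6.48 × 0.64 = 4.1472 mm.
α = 2·arctan(17.3 / (2 × 4.1472)) = 2·arctan(2.08574) ≈ 128.7697°.

128.77°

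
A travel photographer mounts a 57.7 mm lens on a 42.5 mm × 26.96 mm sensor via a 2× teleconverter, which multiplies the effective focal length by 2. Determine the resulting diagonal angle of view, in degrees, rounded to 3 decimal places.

24.603°

Effective focal length f = 57.7 × 2 = 115.4 mm.
Sensor diagonal = √(42.5² + 26.96²) = √2533.0916 ≈ 50.3298 mm.
α = 2·arctan(50.330 / (2 × 115.4)) = 2·arctan(0.21807) ≈ 24.6035°.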